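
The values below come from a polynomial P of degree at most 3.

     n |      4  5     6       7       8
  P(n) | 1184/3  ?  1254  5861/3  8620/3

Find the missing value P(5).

The 4 known points determine the degree-3 polynomial uniquely.
Write P(n) = an^3 + bn^2 + cn + d. Substituting each data point gives a linear system:
  64a + 16b + 4c + d = 1184/3
  216a + 36b + 6c + d = 1254
  343a + 49b + 7c + d = 5861/3
  512a + 64b + 8c + d = 8620/3
Solving the system yields a = 5, b = 5, c = -1/3, d = -4.
So P(n) = 5n^3 + 5n^2 - (1/3)n - 4.
Then P(5) = 2233/3.

2233/3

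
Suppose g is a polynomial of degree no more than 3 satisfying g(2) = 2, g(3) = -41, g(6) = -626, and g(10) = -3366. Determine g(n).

g(n) = -4n^3 + 6n^2 + 3n + 4

Write g(n) = an^3 + bn^2 + cn + d. Substituting each data point gives a linear system:
  8a + 4b + 2c + d = 2
  27a + 9b + 3c + d = -41
  216a + 36b + 6c + d = -626
  1000a + 100b + 10c + d = -3366
Solving the system yields a = -4, b = 6, c = 3, d = 4.
So g(n) = -4n^3 + 6n^2 + 3n + 4.
Check: g(6) = -626. ✓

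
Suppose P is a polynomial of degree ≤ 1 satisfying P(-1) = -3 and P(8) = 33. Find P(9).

37

Using the Lagrange interpolation formula with nodes -1, 8:
  L_0(u) = (u - 8) / -9
  L_1(u) = (u + 1) / 9
Then P(u) = -3·L_0(u) + 33·L_1(u).
Expanding and collecting terms gives P(u) = 4u + 1.
Evaluating at u = 9: P(9) = 37.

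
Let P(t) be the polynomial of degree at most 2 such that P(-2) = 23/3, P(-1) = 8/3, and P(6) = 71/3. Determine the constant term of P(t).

-1/3

Write P(t) = at^2 + bt + c. Substituting each data point gives a linear system:
  4a - 2b + c = 23/3
  a - b + c = 8/3
  36a + 6b + c = 71/3
Solving the system yields a = 1, b = -2, c = -1/3.
So P(t) = t^2 - 2t - 1/3.
The constant term is -1/3.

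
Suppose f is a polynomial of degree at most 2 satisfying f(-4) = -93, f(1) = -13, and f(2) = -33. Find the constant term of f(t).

-5

Write f(t) = at^2 + bt + c. Substituting each data point gives a linear system:
  16a - 4b + c = -93
  a + b + c = -13
  4a + 2b + c = -33
Solving the system yields a = -6, b = -2, c = -5.
So f(t) = -6t² - 2t - 5.
The constant term is -5.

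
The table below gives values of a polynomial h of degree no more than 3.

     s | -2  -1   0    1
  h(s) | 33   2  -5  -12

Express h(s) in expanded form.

Write h(s) = as^3 + bs^2 + cs + d. Substituting each data point gives a linear system:
  -8a + 4b - 2c + d = 33
  -a + b - c + d = 2
  d = -5
  a + b + c + d = -12
Solving the system yields a = -4, b = 0, c = -3, d = -5.
So h(s) = -4s³ - 3s - 5.
Check: h(1) = -12. ✓

h(s) = -4s^3 - 3s - 5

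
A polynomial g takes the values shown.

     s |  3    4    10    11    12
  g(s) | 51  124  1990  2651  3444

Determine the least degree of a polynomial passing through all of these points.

3

Divided differences on the nodes 3, 4, 10, 11, 12:
  order 0: 51  124  1990  2651  3444
  order 1: 73  311  661  793
  order 2: 34  50  66
  order 3: 2  2
  order 4: 0
The order-3 divided differences are all 2 (nonzero) and every higher order vanishes, so the data lies on a polynomial of degree exactly 3.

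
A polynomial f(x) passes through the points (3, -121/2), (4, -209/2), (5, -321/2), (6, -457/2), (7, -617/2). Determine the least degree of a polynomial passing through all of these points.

2

Forward differences of the values at x = 3, 4, 5, 6, 7:
  f  : -121/2  -209/2  -321/2  -457/2  -617/2
  Δ  : -44  -56  -68  -80
  Δ^2: -12  -12  -12
  Δ^3: 0  0
  Δ^4: 0
The second differences are constant (-12) and nonzero, while all higher differences vanish, so the minimal degree is 2.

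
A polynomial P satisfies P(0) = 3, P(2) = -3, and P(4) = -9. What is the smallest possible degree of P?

1

Forward differences of the values at x = 0, 2, 4:
  P  : 3  -3  -9
  Δ  : -6  -6
  Δ^2: 0
The first differences are constant (-6) and nonzero, while all higher differences vanish, so the minimal degree is 1.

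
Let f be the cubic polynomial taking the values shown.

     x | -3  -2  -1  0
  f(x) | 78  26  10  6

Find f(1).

-10

Write f(x) = ax^3 + bx^2 + cx + d. Substituting each data point gives a linear system:
  -27a + 9b - 3c + d = 78
  -8a + 4b - 2c + d = 26
  -a + b - c + d = 10
  d = 6
Solving the system yields a = -4, b = -6, c = -6, d = 6.
So f(x) = -4x^3 - 6x^2 - 6x + 6.
Then f(1) = -10.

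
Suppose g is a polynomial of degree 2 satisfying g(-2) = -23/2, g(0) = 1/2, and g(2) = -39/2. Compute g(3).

-83/2

Write g(s) = as^2 + bs + c. Substituting each data point gives a linear system:
  4a - 2b + c = -23/2
  c = 1/2
  4a + 2b + c = -39/2
Solving the system yields a = -4, b = -2, c = 1/2.
So g(s) = -4s^2 - 2s + 1/2.
Then g(3) = -83/2.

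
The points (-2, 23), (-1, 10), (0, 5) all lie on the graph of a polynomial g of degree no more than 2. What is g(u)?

Write g(u) = au^2 + bu + c. Substituting each data point gives a linear system:
  4a - 2b + c = 23
  a - b + c = 10
  c = 5
Solving the system yields a = 4, b = -1, c = 5.
So g(u) = 4u² - u + 5.
Check: g(0) = 5. ✓

g(u) = 4u^2 - u + 5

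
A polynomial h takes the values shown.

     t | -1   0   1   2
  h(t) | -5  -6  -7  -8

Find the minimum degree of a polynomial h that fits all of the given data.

1

Forward differences of the values at t = -1, 0, 1, 2:
  h  : -5  -6  -7  -8
  Δ  : -1  -1  -1
  Δ^2: 0  0
  Δ^3: 0
The first differences are constant (-1) and nonzero, while all higher differences vanish, so the minimal degree is 1.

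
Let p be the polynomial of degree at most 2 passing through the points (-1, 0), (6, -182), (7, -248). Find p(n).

p(n) = -5n^2 - n + 4

Write p(n) = an^2 + bn + c. Substituting each data point gives a linear system:
  a - b + c = 0
  36a + 6b + c = -182
  49a + 7b + c = -248
Solving the system yields a = -5, b = -1, c = 4.
So p(n) = -5n² - n + 4.
Check: p(7) = -248. ✓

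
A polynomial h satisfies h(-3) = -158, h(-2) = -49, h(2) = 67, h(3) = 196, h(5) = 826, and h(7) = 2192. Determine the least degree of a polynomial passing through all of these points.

3

Divided differences on the nodes -3, -2, 2, 3, 5, 7:
  order 0: -158  -49  67  196  826  2192
  order 1: 109  29  129  315  683
  order 2: -16  20  62  92
  order 3: 6  6  6
  order 4: 0  0
  order 5: 0
The order-3 divided differences are all 6 (nonzero) and every higher order vanishes, so the data lies on a polynomial of degree exactly 3.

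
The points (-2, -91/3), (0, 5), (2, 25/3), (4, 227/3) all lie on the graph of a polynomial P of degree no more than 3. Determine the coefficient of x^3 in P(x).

Write P(x) = ax^3 + bx^2 + cx + d. Substituting each data point gives a linear system:
  -8a + 4b - 2c + d = -91/3
  d = 5
  8a + 4b + 2c + d = 25/3
  64a + 16b + 4c + d = 227/3
Solving the system yields a = 2, b = -4, c = 5/3, d = 5.
So P(x) = 2x³ - 4x² + (5/3)x + 5.
The leading coefficient is 2.

2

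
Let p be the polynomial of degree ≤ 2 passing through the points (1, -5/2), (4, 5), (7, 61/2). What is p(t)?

p(t) = t^2 - (5/2)t - 1

Write p(t) = at^2 + bt + c. Substituting each data point gives a linear system:
  a + b + c = -5/2
  16a + 4b + c = 5
  49a + 7b + c = 61/2
Solving the system yields a = 1, b = -5/2, c = -1.
So p(t) = t^2 - (5/2)t - 1.
Check: p(4) = 5. ✓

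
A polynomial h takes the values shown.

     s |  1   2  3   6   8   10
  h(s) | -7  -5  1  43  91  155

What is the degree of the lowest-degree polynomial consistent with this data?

Divided differences on the nodes 1, 2, 3, 6, 8, 10:
  order 0: -7  -5  1  43  91  155
  order 1: 2  6  14  24  32
  order 2: 2  2  2  2
  order 3: 0  0  0
  order 4: 0  0
  order 5: 0
The order-2 divided differences are all 2 (nonzero) and every higher order vanishes, so the data lies on a polynomial of degree exactly 2.

2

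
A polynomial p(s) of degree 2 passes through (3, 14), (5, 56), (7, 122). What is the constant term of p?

Write p(s) = as^2 + bs + c. Substituting each data point gives a linear system:
  9a + 3b + c = 14
  25a + 5b + c = 56
  49a + 7b + c = 122
Solving the system yields a = 3, b = -3, c = -4.
So p(s) = 3s^2 - 3s - 4.
The constant term is -4.

-4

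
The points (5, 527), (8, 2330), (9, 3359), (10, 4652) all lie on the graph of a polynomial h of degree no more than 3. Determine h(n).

h(n) = 5n^3 - 3n^2 - 5n + 2

Using the Lagrange interpolation formula with nodes 5, 8, 9, 10:
  L_0(n) = (n - 8)(n - 9)(n - 10) / -60
  L_1(n) = (n - 5)(n - 9)(n - 10) / 6
  L_2(n) = (n - 5)(n - 8)(n - 10) / -4
  L_3(n) = (n - 5)(n - 8)(n - 9) / 10
Then h(n) = 527·L_0(n) + 2330·L_1(n) + 3359·L_2(n) + 4652·L_3(n).
Expanding and collecting terms gives h(n) = 5n^3 - 3n^2 - 5n + 2.
Check: h(8) = 2330. ✓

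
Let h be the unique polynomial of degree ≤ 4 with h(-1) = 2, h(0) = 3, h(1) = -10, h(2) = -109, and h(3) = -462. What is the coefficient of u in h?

-2

Write h(u) = au^4 + bu^3 + cu^2 + du + e. Substituting each data point gives a linear system:
  a - b + c - d + e = 2
  e = 3
  a + b + c + d + e = -10
  16a + 8b + 4c + 2d + e = -109
  81a + 27b + 9c + 3d + e = -462
Solving the system yields a = -4, b = -4, c = -3, d = -2, e = 3.
So h(u) = -4u⁴ - 4u³ - 3u² - 2u + 3.
The coefficient of u is -2.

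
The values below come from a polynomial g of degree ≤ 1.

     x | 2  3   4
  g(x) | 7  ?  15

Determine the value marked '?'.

On equispaced nodes a degree-1 polynomial has vanishing second forward difference, so
  g(2) - 2·g(3) + g(4) = 0.
Substituting the known values and solving for g(3):
  -2·g(3) = -22
  g(3) = 11.

11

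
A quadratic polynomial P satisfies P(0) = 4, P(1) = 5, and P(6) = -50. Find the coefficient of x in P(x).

Write P(x) = ax^2 + bx + c. Substituting each data point gives a linear system:
  c = 4
  a + b + c = 5
  36a + 6b + c = -50
Solving the system yields a = -2, b = 3, c = 4.
So P(x) = -2x^2 + 3x + 4.
The coefficient of x is 3.

3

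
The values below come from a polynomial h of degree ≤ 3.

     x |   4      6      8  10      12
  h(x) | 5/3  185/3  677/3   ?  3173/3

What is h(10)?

The 4 known points determine the degree-3 polynomial uniquely.
Write h(x) = ax^3 + bx^2 + cx + d. Substituting each data point gives a linear system:
  64a + 16b + 4c + d = 5/3
  216a + 36b + 6c + d = 185/3
  512a + 64b + 8c + d = 677/3
  1728a + 144b + 12c + d = 3173/3
Solving the system yields a = 1, b = -5, c = 4, d = 5/3.
So h(x) = x^3 - 5x^2 + 4x + 5/3.
Then h(10) = 1625/3.

1625/3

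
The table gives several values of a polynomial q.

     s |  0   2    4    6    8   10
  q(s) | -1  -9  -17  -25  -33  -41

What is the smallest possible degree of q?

Forward differences of the values at s = 0, 2, 4, 6, 8, 10:
  q  : -1  -9  -17  -25  -33  -41
  Δ  : -8  -8  -8  -8  -8
  Δ^2: 0  0  0  0
  Δ^3: 0  0  0
  Δ^4: 0  0
  Δ^5: 0
The first differences are constant (-8) and nonzero, while all higher differences vanish, so the minimal degree is 1.

1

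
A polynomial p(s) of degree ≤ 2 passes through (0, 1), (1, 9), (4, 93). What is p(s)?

Write p(s) = as^2 + bs + c. Substituting each data point gives a linear system:
  c = 1
  a + b + c = 9
  16a + 4b + c = 93
Solving the system yields a = 5, b = 3, c = 1.
So p(s) = 5s^2 + 3s + 1.
Check: p(1) = 9. ✓

p(s) = 5s^2 + 3s + 1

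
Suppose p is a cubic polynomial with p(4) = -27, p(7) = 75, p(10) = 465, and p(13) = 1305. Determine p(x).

Write p(x) = ax^3 + bx^2 + cx + d. Substituting each data point gives a linear system:
  64a + 16b + 4c + d = -27
  343a + 49b + 7c + d = 75
  1000a + 100b + 10c + d = 465
  2197a + 169b + 13c + d = 1305
Solving the system yields a = 1, b = -5, c = -4, d = 5.
So p(x) = x^3 - 5x^2 - 4x + 5.
Check: p(7) = 75. ✓

p(x) = x^3 - 5x^2 - 4x + 5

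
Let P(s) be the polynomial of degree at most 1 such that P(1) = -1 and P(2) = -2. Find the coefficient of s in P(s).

-1

Write P(s) = as + b. Substituting each data point gives a linear system:
  a + b = -1
  2a + b = -2
Solving the system yields a = -1, b = 0.
So P(s) = -s.
The leading coefficient is -1.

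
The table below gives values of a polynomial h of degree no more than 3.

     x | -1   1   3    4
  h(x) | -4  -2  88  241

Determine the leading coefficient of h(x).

Write h(x) = ax^3 + bx^2 + cx + d. Substituting each data point gives a linear system:
  -a + b - c + d = -4
  a + b + c + d = -2
  27a + 9b + 3c + d = 88
  64a + 16b + 4c + d = 241
Solving the system yields a = 5, b = -4, c = -4, d = 1.
So h(x) = 5x³ - 4x² - 4x + 1.
The leading coefficient is 5.

5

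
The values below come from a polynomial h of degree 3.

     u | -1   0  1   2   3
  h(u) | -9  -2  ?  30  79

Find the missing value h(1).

The 4 known points determine the degree-3 polynomial uniquely.
Write h(u) = au^3 + bu^2 + cu + d. Substituting each data point gives a linear system:
  -a + b - c + d = -9
  d = -2
  8a + 4b + 2c + d = 30
  27a + 9b + 3c + d = 79
Solving the system yields a = 2, b = 1, c = 6, d = -2.
So h(u) = 2u^3 + u^2 + 6u - 2.
Then h(1) = 7.

7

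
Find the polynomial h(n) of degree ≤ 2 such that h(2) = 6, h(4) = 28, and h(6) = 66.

Write h(n) = an^2 + bn + c. Substituting each data point gives a linear system:
  4a + 2b + c = 6
  16a + 4b + c = 28
  36a + 6b + c = 66
Solving the system yields a = 2, b = -1, c = 0.
So h(n) = 2n^2 - n.
Check: h(4) = 28. ✓

h(n) = 2n^2 - n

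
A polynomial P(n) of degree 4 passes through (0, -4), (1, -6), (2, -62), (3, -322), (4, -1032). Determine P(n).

P(n) = -4n^4 - n^3 + 4n^2 - n - 4

Using the Lagrange interpolation formula with nodes 0, 1, 2, 3, 4:
  L_0(n) = (n - 1)(n - 2)(n - 3)(n - 4) / 24
  L_1(n) = n(n - 2)(n - 3)(n - 4) / -6
  L_2(n) = n(n - 1)(n - 3)(n - 4) / 4
  L_3(n) = n(n - 1)(n - 2)(n - 4) / -6
  L_4(n) = n(n - 1)(n - 2)(n - 3) / 24
Then P(n) = -4·L_0(n) - 6·L_1(n) - 62·L_2(n) - 322·L_3(n) - 1032·L_4(n).
Expanding and collecting terms gives P(n) = -4n^4 - n^3 + 4n^2 - n - 4.
Check: P(1) = -6. ✓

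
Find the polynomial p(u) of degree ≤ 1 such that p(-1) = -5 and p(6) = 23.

Write p(u) = au + b. Substituting each data point gives a linear system:
  -a + b = -5
  6a + b = 23
Solving the system yields a = 4, b = -1.
So p(u) = 4u - 1.
Check: p(6) = 23. ✓

p(u) = 4u - 1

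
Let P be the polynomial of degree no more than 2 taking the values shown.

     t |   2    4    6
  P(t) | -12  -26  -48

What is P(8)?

-78

Write P(t) = at^2 + bt + c. Substituting each data point gives a linear system:
  4a + 2b + c = -12
  16a + 4b + c = -26
  36a + 6b + c = -48
Solving the system yields a = -1, b = -1, c = -6.
So P(t) = -t² - t - 6.
Then P(8) = -78.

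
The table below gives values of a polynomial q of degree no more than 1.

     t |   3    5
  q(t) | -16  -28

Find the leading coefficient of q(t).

Write q(t) = at + b. Substituting each data point gives a linear system:
  3a + b = -16
  5a + b = -28
Solving the system yields a = -6, b = 2.
So q(t) = -6t + 2.
The leading coefficient is -6.

-6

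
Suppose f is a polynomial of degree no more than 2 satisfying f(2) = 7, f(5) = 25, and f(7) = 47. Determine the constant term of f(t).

Write f(t) = at^2 + bt + c. Substituting each data point gives a linear system:
  4a + 2b + c = 7
  25a + 5b + c = 25
  49a + 7b + c = 47
Solving the system yields a = 1, b = -1, c = 5.
So f(t) = t^2 - t + 5.
The constant term is 5.

5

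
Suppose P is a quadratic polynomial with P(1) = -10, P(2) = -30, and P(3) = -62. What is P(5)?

Using the Lagrange interpolation formula with nodes 1, 2, 3:
  L_0(s) = (s - 2)(s - 3) / 2
  L_1(s) = (s - 1)(s - 3) / -1
  L_2(s) = (s - 1)(s - 2) / 2
Then P(s) = -10·L_0(s) - 30·L_1(s) - 62·L_2(s).
Expanding and collecting terms gives P(s) = -6s² - 2s - 2.
Evaluating at s = 5: P(5) = -162.

-162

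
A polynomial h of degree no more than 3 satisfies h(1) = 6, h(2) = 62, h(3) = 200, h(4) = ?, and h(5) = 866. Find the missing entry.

The 4 known points determine the degree-3 polynomial uniquely.
Write h(u) = au^3 + bu^2 + cu + d. Substituting each data point gives a linear system:
  a + b + c + d = 6
  8a + 4b + 2c + d = 62
  27a + 9b + 3c + d = 200
  125a + 25b + 5c + d = 866
Solving the system yields a = 6, b = 5, c = -1, d = -4.
So h(u) = 6u^3 + 5u^2 - u - 4.
Then h(4) = 456.

456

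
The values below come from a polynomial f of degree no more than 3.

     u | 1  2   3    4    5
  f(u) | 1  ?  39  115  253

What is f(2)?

The 4 known points determine the degree-3 polynomial uniquely.
Write f(u) = au^3 + bu^2 + cu + d. Substituting each data point gives a linear system:
  a + b + c + d = 1
  27a + 9b + 3c + d = 39
  64a + 16b + 4c + d = 115
  125a + 25b + 5c + d = 253
Solving the system yields a = 3, b = -5, c = 0, d = 3.
So f(u) = 3u³ - 5u² + 3.
Then f(2) = 7.

7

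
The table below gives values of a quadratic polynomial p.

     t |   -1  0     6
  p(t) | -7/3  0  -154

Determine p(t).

p(t) = -4t^2 - (5/3)t

Write p(t) = at^2 + bt + c. Substituting each data point gives a linear system:
  a - b + c = -7/3
  c = 0
  36a + 6b + c = -154
Solving the system yields a = -4, b = -5/3, c = 0.
So p(t) = -4t^2 - (5/3)t.
Check: p(6) = -154. ✓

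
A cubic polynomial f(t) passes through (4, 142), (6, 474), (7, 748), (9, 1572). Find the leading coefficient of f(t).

Write f(t) = at^3 + bt^2 + ct + d. Substituting each data point gives a linear system:
  64a + 16b + 4c + d = 142
  216a + 36b + 6c + d = 474
  343a + 49b + 7c + d = 748
  729a + 81b + 9c + d = 1572
Solving the system yields a = 2, b = 2, c = -6, d = 6.
So f(t) = 2t³ + 2t² - 6t + 6.
The leading coefficient is 2.

2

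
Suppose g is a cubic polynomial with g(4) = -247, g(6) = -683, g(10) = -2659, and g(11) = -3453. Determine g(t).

g(t) = -2t^3 - 6t^2 - 6t + 1

Using the Lagrange interpolation formula with nodes 4, 6, 10, 11:
  L_0(t) = (t - 6)(t - 10)(t - 11) / -84
  L_1(t) = (t - 4)(t - 10)(t - 11) / 40
  L_2(t) = (t - 4)(t - 6)(t - 11) / -24
  L_3(t) = (t - 4)(t - 6)(t - 10) / 35
Then g(t) = -247·L_0(t) - 683·L_1(t) - 2659·L_2(t) - 3453·L_3(t).
Expanding and collecting terms gives g(t) = -2t³ - 6t² - 6t + 1.
Check: g(10) = -2659. ✓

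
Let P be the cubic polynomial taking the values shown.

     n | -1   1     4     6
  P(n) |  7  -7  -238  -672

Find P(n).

P(n) = -2n^3 - 6n^2 - 5n + 6

Write P(n) = an^3 + bn^2 + cn + d. Substituting each data point gives a linear system:
  -a + b - c + d = 7
  a + b + c + d = -7
  64a + 16b + 4c + d = -238
  216a + 36b + 6c + d = -672
Solving the system yields a = -2, b = -6, c = -5, d = 6.
So P(n) = -2n^3 - 6n^2 - 5n + 6.
Check: P(-1) = 7. ✓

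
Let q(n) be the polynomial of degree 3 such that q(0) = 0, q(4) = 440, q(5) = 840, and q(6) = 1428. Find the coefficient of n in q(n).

Write q(n) = an^3 + bn^2 + cn + d. Substituting each data point gives a linear system:
  d = 0
  64a + 16b + 4c + d = 440
  125a + 25b + 5c + d = 840
  216a + 36b + 6c + d = 1428
Solving the system yields a = 6, b = 4, c = -2, d = 0.
So q(n) = 6n³ + 4n² - 2n.
The coefficient of n is -2.

-2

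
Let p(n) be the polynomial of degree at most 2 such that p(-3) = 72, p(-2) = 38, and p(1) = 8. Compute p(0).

Using the Lagrange interpolation formula with nodes -3, -2, 1:
  L_0(n) = (n + 2)(n - 1) / 4
  L_1(n) = (n + 3)(n - 1) / -3
  L_2(n) = (n + 3)(n + 2) / 12
Then p(n) = 72·L_0(n) + 38·L_1(n) + 8·L_2(n).
Expanding and collecting terms gives p(n) = 6n^2 - 4n + 6.
Evaluating at n = 0: p(0) = 6.

6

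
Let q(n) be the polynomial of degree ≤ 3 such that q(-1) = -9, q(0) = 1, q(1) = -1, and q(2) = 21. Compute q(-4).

-471

Write q(n) = an^3 + bn^2 + cn + d. Substituting each data point gives a linear system:
  -a + b - c + d = -9
  d = 1
  a + b + c + d = -1
  8a + 4b + 2c + d = 21
Solving the system yields a = 6, b = -6, c = -2, d = 1.
So q(n) = 6n^3 - 6n^2 - 2n + 1.
Then q(-4) = -471.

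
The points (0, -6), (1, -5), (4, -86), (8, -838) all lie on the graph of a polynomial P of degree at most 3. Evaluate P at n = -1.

-1

Write P(n) = an^3 + bn^2 + cn + d. Substituting each data point gives a linear system:
  d = -6
  a + b + c + d = -5
  64a + 16b + 4c + d = -86
  512a + 64b + 8c + d = -838
Solving the system yields a = -2, b = 3, c = 0, d = -6.
So P(n) = -2n^3 + 3n^2 - 6.
Then P(-1) = -1.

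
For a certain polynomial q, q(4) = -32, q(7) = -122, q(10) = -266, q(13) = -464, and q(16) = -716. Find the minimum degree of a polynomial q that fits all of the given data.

2

Forward differences of the values at s = 4, 7, 10, 13, 16:
  q  : -32  -122  -266  -464  -716
  Δ  : -90  -144  -198  -252
  Δ^2: -54  -54  -54
  Δ^3: 0  0
  Δ^4: 0
The second differences are constant (-54) and nonzero, while all higher differences vanish, so the minimal degree is 2.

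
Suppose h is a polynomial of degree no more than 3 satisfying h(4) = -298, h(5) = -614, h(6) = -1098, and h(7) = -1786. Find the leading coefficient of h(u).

-6

Write h(u) = au^3 + bu^2 + cu + d. Substituting each data point gives a linear system:
  64a + 16b + 4c + d = -298
  125a + 25b + 5c + d = -614
  216a + 36b + 6c + d = -1098
  343a + 49b + 7c + d = -1786
Solving the system yields a = -6, b = 6, c = -4, d = 6.
So h(u) = -6u^3 + 6u^2 - 4u + 6.
The leading coefficient is -6.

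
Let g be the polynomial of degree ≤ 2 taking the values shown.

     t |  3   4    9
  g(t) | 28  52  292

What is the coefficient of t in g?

Write g(t) = at^2 + bt + c. Substituting each data point gives a linear system:
  9a + 3b + c = 28
  16a + 4b + c = 52
  81a + 9b + c = 292
Solving the system yields a = 4, b = -4, c = 4.
So g(t) = 4t^2 - 4t + 4.
The coefficient of t is -4.

-4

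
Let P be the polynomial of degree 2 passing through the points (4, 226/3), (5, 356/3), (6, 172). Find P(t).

Write P(t) = at^2 + bt + c. Substituting each data point gives a linear system:
  16a + 4b + c = 226/3
  25a + 5b + c = 356/3
  36a + 6b + c = 172
Solving the system yields a = 5, b = -5/3, c = 2.
So P(t) = 5t^2 - (5/3)t + 2.
Check: P(4) = 226/3. ✓

P(t) = 5t^2 - (5/3)t + 2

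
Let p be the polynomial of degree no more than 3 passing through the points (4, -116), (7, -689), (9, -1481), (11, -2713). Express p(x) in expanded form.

p(x) = -2x^3 - x^2 + 6x + 4

Using the Lagrange interpolation formula with nodes 4, 7, 9, 11:
  L_0(x) = (x - 7)(x - 9)(x - 11) / -105
  L_1(x) = (x - 4)(x - 9)(x - 11) / 24
  L_2(x) = (x - 4)(x - 7)(x - 11) / -20
  L_3(x) = (x - 4)(x - 7)(x - 9) / 56
Then p(x) = -116·L_0(x) - 689·L_1(x) - 1481·L_2(x) - 2713·L_3(x).
Expanding and collecting terms gives p(x) = -2x^3 - x^2 + 6x + 4.
Check: p(9) = -1481. ✓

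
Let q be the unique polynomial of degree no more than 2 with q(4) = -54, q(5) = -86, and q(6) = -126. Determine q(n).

Using the Lagrange interpolation formula with nodes 4, 5, 6:
  L_0(n) = (n - 5)(n - 6) / 2
  L_1(n) = (n - 4)(n - 6) / -1
  L_2(n) = (n - 4)(n - 5) / 2
Then q(n) = -54·L_0(n) - 86·L_1(n) - 126·L_2(n).
Expanding and collecting terms gives q(n) = -4n² + 4n - 6.
Check: q(4) = -54. ✓

q(n) = -4n^2 + 4n - 6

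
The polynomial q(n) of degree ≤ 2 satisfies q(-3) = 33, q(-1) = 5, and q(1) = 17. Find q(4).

110

Forward differences of the values at n = -3, -1, 1:
  q  : 33  5  17
  Δ  : -28  12
  Δ^2: 40
The second differences are constant, confirming degree 2.
Interpolating (Newton forward form) and evaluating at n = 4 gives q(4) = 110.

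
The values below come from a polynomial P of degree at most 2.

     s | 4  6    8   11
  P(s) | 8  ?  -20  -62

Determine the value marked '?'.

The 3 known points determine the degree-2 polynomial uniquely.
Write P(s) = as^2 + bs + c. Substituting each data point gives a linear system:
  16a + 4b + c = 8
  64a + 8b + c = -20
  121a + 11b + c = -62
Solving the system yields a = -1, b = 5, c = 4.
So P(s) = -s^2 + 5s + 4.
Then P(6) = -2.

-2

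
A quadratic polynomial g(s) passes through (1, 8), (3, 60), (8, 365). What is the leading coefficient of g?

Write g(s) = as^2 + bs + c. Substituting each data point gives a linear system:
  a + b + c = 8
  9a + 3b + c = 60
  64a + 8b + c = 365
Solving the system yields a = 5, b = 6, c = -3.
So g(s) = 5s^2 + 6s - 3.
The leading coefficient is 5.

5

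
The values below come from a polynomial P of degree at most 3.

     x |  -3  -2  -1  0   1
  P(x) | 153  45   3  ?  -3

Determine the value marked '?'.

-3

The 4 known points determine the degree-3 polynomial uniquely.
Write P(x) = ax^3 + bx^2 + cx + d. Substituting each data point gives a linear system:
  -27a + 9b - 3c + d = 153
  -8a + 4b - 2c + d = 45
  -a + b - c + d = 3
  a + b + c + d = -3
Solving the system yields a = -5, b = 3, c = 2, d = -3.
So P(x) = -5x³ + 3x² + 2x - 3.
Then P(0) = -3.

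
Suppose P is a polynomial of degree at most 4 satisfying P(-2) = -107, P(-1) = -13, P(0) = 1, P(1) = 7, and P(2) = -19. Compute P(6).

-4283

Using the Lagrange interpolation formula with nodes -2, -1, 0, 1, 2:
  L_0(s) = (s + 1)s(s - 1)(s - 2) / 24
  L_1(s) = (s + 2)s(s - 1)(s - 2) / -6
  L_2(s) = (s + 2)(s + 1)(s - 1)(s - 2) / 4
  L_3(s) = (s + 2)(s + 1)s(s - 2) / -6
  L_4(s) = (s + 2)(s + 1)s(s - 1) / 24
Then P(s) = -107·L_0(s) - 13·L_1(s) + 1·L_2(s) + 7·L_3(s) - 19·L_4(s).
Expanding and collecting terms gives P(s) = -4s^4 + 4s^3 + 6s + 1.
Evaluating at s = 6: P(6) = -4283.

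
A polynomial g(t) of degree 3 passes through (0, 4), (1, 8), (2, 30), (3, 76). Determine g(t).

Write g(t) = at^3 + bt^2 + ct + d. Substituting each data point gives a linear system:
  d = 4
  a + b + c + d = 8
  8a + 4b + 2c + d = 30
  27a + 9b + 3c + d = 76
Solving the system yields a = 1, b = 6, c = -3, d = 4.
So g(t) = t^3 + 6t^2 - 3t + 4.
Check: g(3) = 76. ✓

g(t) = t^3 + 6t^2 - 3t + 4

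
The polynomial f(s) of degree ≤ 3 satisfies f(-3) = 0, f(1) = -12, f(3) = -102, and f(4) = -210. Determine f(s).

f(s) = -2s^3 - 5s^2 + s - 6

Using the Lagrange interpolation formula with nodes -3, 1, 3, 4:
  L_0(s) = (s - 1)(s - 3)(s - 4) / -168
  L_1(s) = (s + 3)(s - 3)(s - 4) / 24
  L_2(s) = (s + 3)(s - 1)(s - 4) / -12
  L_3(s) = (s + 3)(s - 1)(s - 3) / 21
Then f(s) = 0·L_0(s) - 12·L_1(s) - 102·L_2(s) - 210·L_3(s).
Expanding and collecting terms gives f(s) = -2s³ - 5s² + s - 6.
Check: f(-3) = 0. ✓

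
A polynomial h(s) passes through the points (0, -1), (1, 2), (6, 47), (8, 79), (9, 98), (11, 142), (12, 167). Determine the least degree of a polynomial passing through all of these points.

Divided differences on the nodes 0, 1, 6, 8, 9, 11, 12:
  order 0: -1  2  47  79  98  142  167
  order 1: 3  9  16  19  22  25
  order 2: 1  1  1  1  1
  order 3: 0  0  0  0
  order 4: 0  0  0
  order 5: 0  0
  order 6: 0
The order-2 divided differences are all 1 (nonzero) and every higher order vanishes, so the data lies on a polynomial of degree exactly 2.

2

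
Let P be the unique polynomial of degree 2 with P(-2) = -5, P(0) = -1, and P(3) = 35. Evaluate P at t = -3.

-1

Write P(t) = at^2 + bt + c. Substituting each data point gives a linear system:
  4a - 2b + c = -5
  c = -1
  9a + 3b + c = 35
Solving the system yields a = 2, b = 6, c = -1.
So P(t) = 2t^2 + 6t - 1.
Then P(-3) = -1.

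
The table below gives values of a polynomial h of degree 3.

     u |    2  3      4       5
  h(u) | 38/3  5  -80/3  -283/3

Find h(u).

h(u) = -2u^3 + 6u^2 + (1/3)u + 4

Write h(u) = au^3 + bu^2 + cu + d. Substituting each data point gives a linear system:
  8a + 4b + 2c + d = 38/3
  27a + 9b + 3c + d = 5
  64a + 16b + 4c + d = -80/3
  125a + 25b + 5c + d = -283/3
Solving the system yields a = -2, b = 6, c = 1/3, d = 4.
So h(u) = -2u^3 + 6u^2 + (1/3)u + 4.
Check: h(2) = 38/3. ✓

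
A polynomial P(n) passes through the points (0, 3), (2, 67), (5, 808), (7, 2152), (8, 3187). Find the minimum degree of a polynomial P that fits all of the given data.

3

Divided differences on the nodes 0, 2, 5, 7, 8:
  order 0: 3  67  808  2152  3187
  order 1: 32  247  672  1035
  order 2: 43  85  121
  order 3: 6  6
  order 4: 0
The order-3 divided differences are all 6 (nonzero) and every higher order vanishes, so the data lies on a polynomial of degree exactly 3.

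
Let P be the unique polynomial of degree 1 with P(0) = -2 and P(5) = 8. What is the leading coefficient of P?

Write P(u) = au + b. Substituting each data point gives a linear system:
  b = -2
  5a + b = 8
Solving the system yields a = 2, b = -2.
So P(u) = 2u - 2.
The leading coefficient is 2.

2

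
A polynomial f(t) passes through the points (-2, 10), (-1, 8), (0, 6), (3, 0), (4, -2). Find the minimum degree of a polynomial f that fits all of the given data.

1

Divided differences on the nodes -2, -1, 0, 3, 4:
  order 0: 10  8  6  0  -2
  order 1: -2  -2  -2  -2
  order 2: 0  0  0
  order 3: 0  0
  order 4: 0
The order-1 divided differences are all -2 (nonzero) and every higher order vanishes, so the data lies on a polynomial of degree exactly 1.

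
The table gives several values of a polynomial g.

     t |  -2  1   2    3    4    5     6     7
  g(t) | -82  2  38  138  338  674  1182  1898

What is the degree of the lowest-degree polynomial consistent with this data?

3

Divided differences on the nodes -2, 1, 2, 3, 4, 5, 6, 7:
  order 0: -82  2  38  138  338  674  1182  1898
  order 1: 28  36  100  200  336  508  716
  order 2: 2  32  50  68  86  104
  order 3: 6  6  6  6  6
  order 4: 0  0  0  0
  order 5: 0  0  0
  order 6: 0  0
  order 7: 0
The order-3 divided differences are all 6 (nonzero) and every higher order vanishes, so the data lies on a polynomial of degree exactly 3.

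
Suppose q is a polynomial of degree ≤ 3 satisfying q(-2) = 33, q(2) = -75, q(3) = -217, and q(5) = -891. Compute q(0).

-1

Write q(t) = at^3 + bt^2 + ct + d. Substituting each data point gives a linear system:
  -8a + 4b - 2c + d = 33
  8a + 4b + 2c + d = -75
  27a + 9b + 3c + d = -217
  125a + 25b + 5c + d = -891
Solving the system yields a = -6, b = -5, c = -3, d = -1.
So q(t) = -6t^3 - 5t^2 - 3t - 1.
Then q(0) = -1.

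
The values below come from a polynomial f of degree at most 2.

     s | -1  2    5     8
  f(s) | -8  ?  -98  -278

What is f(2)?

-8

On equispaced nodes a degree-2 polynomial has vanishing third forward difference, so
  - f(-1) + 3·f(2) - 3·f(5) + f(8) = 0.
Substituting the known values and solving for f(2):
  3·f(2) = -24
  f(2) = -8.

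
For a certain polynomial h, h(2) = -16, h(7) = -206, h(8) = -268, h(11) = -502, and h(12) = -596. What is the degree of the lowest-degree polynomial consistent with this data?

Divided differences on the nodes 2, 7, 8, 11, 12:
  order 0: -16  -206  -268  -502  -596
  order 1: -38  -62  -78  -94
  order 2: -4  -4  -4
  order 3: 0  0
  order 4: 0
The order-2 divided differences are all -4 (nonzero) and every higher order vanishes, so the data lies on a polynomial of degree exactly 2.

2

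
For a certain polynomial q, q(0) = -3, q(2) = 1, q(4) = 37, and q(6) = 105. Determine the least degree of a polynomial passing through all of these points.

Forward differences of the values at n = 0, 2, 4, 6:
  q  : -3  1  37  105
  Δ  : 4  36  68
  Δ^2: 32  32
  Δ^3: 0
The second differences are constant (32) and nonzero, while all higher differences vanish, so the minimal degree is 2.

2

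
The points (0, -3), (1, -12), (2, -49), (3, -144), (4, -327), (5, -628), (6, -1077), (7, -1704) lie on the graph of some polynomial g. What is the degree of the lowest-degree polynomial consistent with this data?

3

Forward differences of the values at n = 0, 1, 2, 3, 4, 5, 6, 7:
  g  : -3  -12  -49  -144  -327  -628  -1077  -1704
  Δ  : -9  -37  -95  -183  -301  -449  -627
  Δ^2: -28  -58  -88  -118  -148  -178
  Δ^3: -30  -30  -30  -30  -30
  Δ^4: 0  0  0  0
  Δ^5: 0  0  0
  Δ^6: 0  0
  Δ^7: 0
The third differences are constant (-30) and nonzero, while all higher differences vanish, so the minimal degree is 3.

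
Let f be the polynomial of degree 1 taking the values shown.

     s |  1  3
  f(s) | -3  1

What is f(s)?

Using the Lagrange interpolation formula with nodes 1, 3:
  L_0(s) = (s - 3) / -2
  L_1(s) = (s - 1) / 2
Then f(s) = -3·L_0(s) + 1·L_1(s).
Expanding and collecting terms gives f(s) = 2s - 5.
Check: f(3) = 1. ✓

f(s) = 2s - 5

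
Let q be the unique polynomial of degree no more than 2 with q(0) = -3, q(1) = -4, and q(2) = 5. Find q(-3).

60

Write q(u) = au^2 + bu + c. Substituting each data point gives a linear system:
  c = -3
  a + b + c = -4
  4a + 2b + c = 5
Solving the system yields a = 5, b = -6, c = -3.
So q(u) = 5u^2 - 6u - 3.
Then q(-3) = 60.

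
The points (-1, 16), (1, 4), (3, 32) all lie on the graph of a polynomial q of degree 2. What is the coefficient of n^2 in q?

5

Write q(n) = an^2 + bn + c. Substituting each data point gives a linear system:
  a - b + c = 16
  a + b + c = 4
  9a + 3b + c = 32
Solving the system yields a = 5, b = -6, c = 5.
So q(n) = 5n^2 - 6n + 5.
The leading coefficient is 5.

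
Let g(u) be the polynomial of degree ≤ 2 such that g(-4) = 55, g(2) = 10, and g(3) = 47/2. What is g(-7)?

317/2

Using the Lagrange interpolation formula with nodes -4, 2, 3:
  L_0(u) = (u - 2)(u - 3) / 42
  L_1(u) = (u + 4)(u - 3) / -6
  L_2(u) = (u + 4)(u - 2) / 7
Then g(u) = 55·L_0(u) + 10·L_1(u) + 47/2·L_2(u).
Expanding and collecting terms gives g(u) = 3u^2 - (3/2)u + 1.
Evaluating at u = -7: g(-7) = 317/2.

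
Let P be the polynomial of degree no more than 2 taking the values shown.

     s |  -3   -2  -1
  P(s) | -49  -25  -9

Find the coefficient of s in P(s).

Write P(s) = as^2 + bs + c. Substituting each data point gives a linear system:
  9a - 3b + c = -49
  4a - 2b + c = -25
  a - b + c = -9
Solving the system yields a = -4, b = 4, c = -1.
So P(s) = -4s^2 + 4s - 1.
The coefficient of s is 4.

4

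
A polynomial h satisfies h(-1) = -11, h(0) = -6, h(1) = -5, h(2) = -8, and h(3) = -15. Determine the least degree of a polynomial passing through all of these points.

Forward differences of the values at s = -1, 0, 1, 2, 3:
  h  : -11  -6  -5  -8  -15
  Δ  : 5  1  -3  -7
  Δ^2: -4  -4  -4
  Δ^3: 0  0
  Δ^4: 0
The second differences are constant (-4) and nonzero, while all higher differences vanish, so the minimal degree is 2.

2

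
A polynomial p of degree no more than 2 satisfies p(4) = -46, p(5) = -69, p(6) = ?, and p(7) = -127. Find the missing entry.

-96

On equispaced nodes a degree-2 polynomial has vanishing third forward difference, so
  - p(4) + 3·p(5) - 3·p(6) + p(7) = 0.
Substituting the known values and solving for p(6):
  -3·p(6) = 288
  p(6) = -96.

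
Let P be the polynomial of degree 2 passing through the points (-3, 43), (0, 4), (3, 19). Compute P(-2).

Write P(s) = as^2 + bs + c. Substituting each data point gives a linear system:
  9a - 3b + c = 43
  c = 4
  9a + 3b + c = 19
Solving the system yields a = 3, b = -4, c = 4.
So P(s) = 3s^2 - 4s + 4.
Then P(-2) = 24.

24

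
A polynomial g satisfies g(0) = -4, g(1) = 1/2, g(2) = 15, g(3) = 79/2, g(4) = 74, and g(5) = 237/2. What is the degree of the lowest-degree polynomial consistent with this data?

Forward differences of the values at s = 0, 1, 2, 3, 4, 5:
  g  : -4  1/2  15  79/2  74  237/2
  Δ  : 9/2  29/2  49/2  69/2  89/2
  Δ^2: 10  10  10  10
  Δ^3: 0  0  0
  Δ^4: 0  0
  Δ^5: 0
The second differences are constant (10) and nonzero, while all higher differences vanish, so the minimal degree is 2.

2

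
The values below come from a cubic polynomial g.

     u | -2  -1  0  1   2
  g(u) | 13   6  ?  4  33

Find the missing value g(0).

On equispaced nodes a degree-3 polynomial has vanishing fourth forward difference, so
  g(-2) - 4·g(-1) + 6·g(0) - 4·g(1) + g(2) = 0.
Substituting the known values and solving for g(0):
  6·g(0) = -6
  g(0) = -1.

-1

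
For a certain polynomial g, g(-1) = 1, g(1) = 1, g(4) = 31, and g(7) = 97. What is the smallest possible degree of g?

Divided differences on the nodes -1, 1, 4, 7:
  order 0: 1  1  31  97
  order 1: 0  10  22
  order 2: 2  2
  order 3: 0
The order-2 divided differences are all 2 (nonzero) and every higher order vanishes, so the data lies on a polynomial of degree exactly 2.

2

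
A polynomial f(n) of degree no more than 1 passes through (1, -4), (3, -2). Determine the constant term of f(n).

Write f(n) = an + b. Substituting each data point gives a linear system:
  a + b = -4
  3a + b = -2
Solving the system yields a = 1, b = -5.
So f(n) = n - 5.
The constant term is -5.

-5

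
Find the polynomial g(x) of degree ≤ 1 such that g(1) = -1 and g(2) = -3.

Using the Lagrange interpolation formula with nodes 1, 2:
  L_0(x) = (x - 2) / -1
  L_1(x) = (x - 1) / 1
Then g(x) = -1·L_0(x) - 3·L_1(x).
Expanding and collecting terms gives g(x) = -2x + 1.
Check: g(1) = -1. ✓

g(x) = -2x + 1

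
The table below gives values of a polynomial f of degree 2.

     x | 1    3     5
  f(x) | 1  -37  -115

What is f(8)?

-307

Write f(x) = ax^2 + bx + c. Substituting each data point gives a linear system:
  a + b + c = 1
  9a + 3b + c = -37
  25a + 5b + c = -115
Solving the system yields a = -5, b = 1, c = 5.
So f(x) = -5x^2 + x + 5.
Then f(8) = -307.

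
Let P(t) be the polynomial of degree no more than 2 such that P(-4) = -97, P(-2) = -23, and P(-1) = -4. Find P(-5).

-152

Using the Lagrange interpolation formula with nodes -4, -2, -1:
  L_0(t) = (t + 2)(t + 1) / 6
  L_1(t) = (t + 4)(t + 1) / -2
  L_2(t) = (t + 4)(t + 2) / 3
Then P(t) = -97·L_0(t) - 23·L_1(t) - 4·L_2(t).
Expanding and collecting terms gives P(t) = -6t² + t + 3.
Evaluating at t = -5: P(-5) = -152.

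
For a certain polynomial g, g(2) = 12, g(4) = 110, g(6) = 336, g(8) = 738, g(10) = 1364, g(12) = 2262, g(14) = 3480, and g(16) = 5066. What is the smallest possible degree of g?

3

Forward differences of the values at n = 2, 4, 6, 8, 10, 12, 14, 16:
  g  : 12  110  336  738  1364  2262  3480  5066
  Δ  : 98  226  402  626  898  1218  1586
  Δ^2: 128  176  224  272  320  368
  Δ^3: 48  48  48  48  48
  Δ^4: 0  0  0  0
  Δ^5: 0  0  0
  Δ^6: 0  0
  Δ^7: 0
The third differences are constant (48) and nonzero, while all higher differences vanish, so the minimal degree is 3.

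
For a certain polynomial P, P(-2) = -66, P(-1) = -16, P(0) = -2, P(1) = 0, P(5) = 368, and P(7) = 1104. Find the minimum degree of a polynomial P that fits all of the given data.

3

Divided differences on the nodes -2, -1, 0, 1, 5, 7:
  order 0: -66  -16  -2  0  368  1104
  order 1: 50  14  2  92  368
  order 2: -18  -6  18  46
  order 3: 4  4  4
  order 4: 0  0
  order 5: 0
The order-3 divided differences are all 4 (nonzero) and every higher order vanishes, so the data lies on a polynomial of degree exactly 3.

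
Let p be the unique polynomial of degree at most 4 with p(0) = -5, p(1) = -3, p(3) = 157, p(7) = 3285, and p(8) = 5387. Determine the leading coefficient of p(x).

1

Write p(x) = ax^4 + bx^3 + cx^2 + dx + e. Substituting each data point gives a linear system:
  e = -5
  a + b + c + d + e = -3
  81a + 27b + 9c + 3d + e = 157
  2401a + 343b + 49c + 7d + e = 3285
  4096a + 512b + 64c + 8d + e = 5387
Solving the system yields a = 1, b = 2, c = 5, d = -6, e = -5.
So p(x) = x^4 + 2x^3 + 5x^2 - 6x - 5.
The leading coefficient is 1.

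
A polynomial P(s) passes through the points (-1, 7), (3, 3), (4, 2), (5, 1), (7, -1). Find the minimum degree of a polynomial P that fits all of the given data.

Divided differences on the nodes -1, 3, 4, 5, 7:
  order 0: 7  3  2  1  -1
  order 1: -1  -1  -1  -1
  order 2: 0  0  0
  order 3: 0  0
  order 4: 0
The order-1 divided differences are all -1 (nonzero) and every higher order vanishes, so the data lies on a polynomial of degree exactly 1.

1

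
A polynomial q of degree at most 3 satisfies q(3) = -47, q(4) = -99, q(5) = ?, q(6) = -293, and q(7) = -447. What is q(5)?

-179

The 4 known points determine the degree-3 polynomial uniquely.
Write q(n) = an^3 + bn^2 + cn + d. Substituting each data point gives a linear system:
  27a + 9b + 3c + d = -47
  64a + 16b + 4c + d = -99
  216a + 36b + 6c + d = -293
  343a + 49b + 7c + d = -447
Solving the system yields a = -1, b = -2, c = -1, d = 1.
So q(n) = -n^3 - 2n^2 - n + 1.
Then q(5) = -179.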